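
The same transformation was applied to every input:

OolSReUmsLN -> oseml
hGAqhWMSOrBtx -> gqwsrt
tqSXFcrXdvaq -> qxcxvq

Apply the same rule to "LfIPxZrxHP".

fpzxp

The rule is to keep every other character starting from the second (positions 2nd, 4th, 6th, ...), then convert every letter to lowercase.
On "LfIPxZrxHP": the first step gives "fPZxP", and the second then gives "fpzxp".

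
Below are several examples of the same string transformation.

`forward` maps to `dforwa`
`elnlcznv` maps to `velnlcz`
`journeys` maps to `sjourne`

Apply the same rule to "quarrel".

What's happening: move the last 2 characters to the front (rotate right by 2), then delete the first character.
For "quarrel", step one produces "elquarr"; step two turns that into "lquarr".

lquarr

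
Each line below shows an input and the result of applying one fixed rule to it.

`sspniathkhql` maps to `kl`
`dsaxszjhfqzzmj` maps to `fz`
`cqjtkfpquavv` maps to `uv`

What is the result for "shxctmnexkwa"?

xa

In each case the input is transformed by: keep one character in every 3, starting at position 3 (positions 3rd, 6th, 9th, ...), then delete the first 2 characters.
"shxctmnexkwa" → "xmxa" → "xa".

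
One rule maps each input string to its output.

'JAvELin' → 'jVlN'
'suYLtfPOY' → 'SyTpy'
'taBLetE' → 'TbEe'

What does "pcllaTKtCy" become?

Looking at the pairs, the operation is to flip the case of every letter, then keep every other character starting from the first (positions 1st, 3rd, 5th, ...).
For "pcllaTKtCy", step one produces "PCLLAtkTcY"; step two turns that into "PLAkc".

PLAkc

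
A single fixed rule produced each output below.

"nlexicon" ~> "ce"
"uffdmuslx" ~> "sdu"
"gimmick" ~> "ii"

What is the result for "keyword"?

In each case the input is transformed by: reverse the string, then keep one character in every 3, starting at position 3 (positions 3rd, 6th, 9th, ...).
Starting from "keyword": after the first operation, "drowyek"; after the second, "oe".

oe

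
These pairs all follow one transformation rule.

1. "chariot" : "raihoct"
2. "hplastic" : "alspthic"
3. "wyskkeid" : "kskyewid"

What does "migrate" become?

rgaitme

What's happening: move the first 3 characters to the end (rotate left by 3), then take characters alternately from the front and the back (1st, last, 2nd, 2nd-last, ...).
Starting from "migrate": after the first operation, "ratemig"; after the second, "rgaitme".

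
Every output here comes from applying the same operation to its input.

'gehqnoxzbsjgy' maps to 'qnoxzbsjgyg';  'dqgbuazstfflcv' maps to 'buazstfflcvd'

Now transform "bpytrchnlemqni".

trchnlemqnib

Looking at the pairs, the operation is to move the first character to the end, then delete the first 2 characters.
For "bpytrchnlemqni", step one produces "pytrchnlemqnib"; step two turns that into "trchnlemqnib".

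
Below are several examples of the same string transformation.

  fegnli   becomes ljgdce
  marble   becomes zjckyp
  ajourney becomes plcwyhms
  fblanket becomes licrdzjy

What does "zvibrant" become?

pylrxtgz

Each output is the input with this applied: swap the front and back halves of the string, then shift every letter 2 places backward in the alphabet (wrapping around).
For "zvibrant", step one produces "rantzvib"; step two turns that into "pylrxtgz".
(Check on "marble": → "blemar" → "zjckyp" ✓)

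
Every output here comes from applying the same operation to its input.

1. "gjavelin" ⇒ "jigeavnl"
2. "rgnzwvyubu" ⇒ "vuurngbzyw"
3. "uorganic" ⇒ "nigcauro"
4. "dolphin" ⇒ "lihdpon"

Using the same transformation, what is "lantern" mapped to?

Each output is the input with this applied: sort the characters into reverse alphabetical order, then move the first 3 characters to the end (rotate left by 3).
"lantern" → "trnnlea" → "nleatrn".

nleatrn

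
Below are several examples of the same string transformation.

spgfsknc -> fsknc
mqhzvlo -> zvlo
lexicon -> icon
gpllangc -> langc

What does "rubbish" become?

bish

In each case the input is transformed by: delete the first 3 characters.
"rubbish" → "bish".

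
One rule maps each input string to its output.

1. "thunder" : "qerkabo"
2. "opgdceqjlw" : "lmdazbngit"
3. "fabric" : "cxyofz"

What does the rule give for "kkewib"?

hhbtfy

In each case the input is transformed by: shift every letter 3 places backward in the alphabet (wrapping around).
On "kkewib" that produces "hhbtfy".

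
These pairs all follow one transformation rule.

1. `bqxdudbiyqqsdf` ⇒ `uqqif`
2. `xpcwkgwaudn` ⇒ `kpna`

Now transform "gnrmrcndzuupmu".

rnudu

What's happening: keep one character in every 3, starting at position 2 (positions 2nd, 5th, 8th, ...), then swap each adjacent pair of characters (1↔2, 3↔4, ...).
"gnrmrcndzuupmu" → "rnudu".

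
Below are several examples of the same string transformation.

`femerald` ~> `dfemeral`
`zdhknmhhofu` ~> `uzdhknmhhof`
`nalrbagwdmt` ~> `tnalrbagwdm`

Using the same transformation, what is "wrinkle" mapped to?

The rule is to move the last character to the front.
"wrinkle" → "ewrinkl".

ewrinkl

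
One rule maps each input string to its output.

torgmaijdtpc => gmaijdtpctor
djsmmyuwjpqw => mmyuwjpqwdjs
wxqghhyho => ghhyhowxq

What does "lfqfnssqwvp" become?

fnssqwvplfq

The rule is to move the first 3 characters to the end (rotate left by 3).
For "lfqfnssqwvp" the result is "fnssqwvplfq".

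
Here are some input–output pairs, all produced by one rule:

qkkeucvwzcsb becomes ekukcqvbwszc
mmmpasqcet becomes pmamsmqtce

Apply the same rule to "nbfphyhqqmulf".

Looking at the pairs, the operation is to move the first 3 characters to the end (rotate left by 3), then take characters alternately from the front and the back (1st, last, 2nd, 2nd-last, ...).
Starting from "nbfphyhqqmulf": after the first operation, "phyhqqmulfnbf"; after the second, "pfhbynhfqlqum".

pfhbynhfqlqum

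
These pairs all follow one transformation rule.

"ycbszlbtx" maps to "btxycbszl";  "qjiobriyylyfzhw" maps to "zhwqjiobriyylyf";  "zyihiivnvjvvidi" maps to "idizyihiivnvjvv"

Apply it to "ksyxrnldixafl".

aflksyxrnldix

What's happening: move the last 3 characters to the front (rotate right by 3).
Applying that to "ksyxrnldixafl" gives "aflksyxrnldix".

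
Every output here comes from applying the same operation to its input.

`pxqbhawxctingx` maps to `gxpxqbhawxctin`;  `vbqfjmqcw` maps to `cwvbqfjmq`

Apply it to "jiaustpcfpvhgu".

gujiaustpcfpvh

The transformation: move the last 2 characters to the front (rotate right by 2).
On "jiaustpcfpvhgu" that produces "gujiaustpcfpvh".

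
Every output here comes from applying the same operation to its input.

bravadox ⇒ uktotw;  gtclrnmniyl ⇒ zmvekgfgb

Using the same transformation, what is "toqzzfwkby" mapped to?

The transformation: shift every letter 7 places backward in the alphabet (wrapping around), then delete the last 2 characters.
"toqzzfwkby" → "mhjssypdur" → "mhjssypd".

mhjssypd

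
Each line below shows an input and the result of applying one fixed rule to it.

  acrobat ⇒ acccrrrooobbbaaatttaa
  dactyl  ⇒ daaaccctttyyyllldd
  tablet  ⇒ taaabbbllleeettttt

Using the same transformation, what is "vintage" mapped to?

viiinnntttaaagggeeevv

Each output is the input with this applied: repeat every character 3 times, then move the first 2 characters to the end (rotate left by 2).
For "vintage", step one produces "vvviiinnntttaaagggeee"; step two turns that into "viiinnntttaaagggeeevv".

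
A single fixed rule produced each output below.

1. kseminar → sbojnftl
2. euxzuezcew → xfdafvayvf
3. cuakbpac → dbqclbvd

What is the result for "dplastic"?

djutbmqe

Looking at the pairs, the operation is to reverse the string, then shift every letter 1 place forward in the alphabet (wrapping around).
Doing the same to "dplastic": "djutbmqe".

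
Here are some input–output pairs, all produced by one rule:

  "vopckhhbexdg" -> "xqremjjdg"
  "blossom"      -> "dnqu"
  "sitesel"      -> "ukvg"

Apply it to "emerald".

What's happening: delete the last 3 characters, then shift every letter 2 places forward in the alphabet (wrapping around).
Starting from "emerald": after the first operation, "emer"; after the second, "gogt".

gogt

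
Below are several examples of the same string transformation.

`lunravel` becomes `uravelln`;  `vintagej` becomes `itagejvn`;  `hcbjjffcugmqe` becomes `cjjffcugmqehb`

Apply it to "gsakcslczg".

The transformation: move the first 2 characters to the end (rotate left by 2), then swap the first and last characters.
For "gsakcslczg", step one produces "akcslczggs"; step two turns that into "skcslczgga".

skcslczgga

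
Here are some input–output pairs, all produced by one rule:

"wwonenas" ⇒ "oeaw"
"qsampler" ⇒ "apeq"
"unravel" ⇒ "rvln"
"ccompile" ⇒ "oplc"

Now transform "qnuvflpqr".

What's happening: move the first 2 characters to the end (rotate left by 2), then keep every other character starting from the first (positions 1st, 3rd, 5th, ...).
Applying both steps to "qnuvflpqr": "uvflpqrqn", then "ufprn".

ufprn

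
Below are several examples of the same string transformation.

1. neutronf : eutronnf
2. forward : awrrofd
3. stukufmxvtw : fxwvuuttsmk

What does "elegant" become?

atnlgee

The rule is to sort the characters into reverse alphabetical order, then move the last character to the front.
On "elegant": the first step gives "tnlgeea", and the second then gives "atnlgee".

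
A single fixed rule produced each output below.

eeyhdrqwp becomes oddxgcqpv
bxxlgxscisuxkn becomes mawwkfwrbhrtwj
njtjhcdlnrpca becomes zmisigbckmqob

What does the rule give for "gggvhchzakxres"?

rfffugbgyzjwqd

The transformation: shift every letter 1 place backward in the alphabet (wrapping around), then move the last character to the front.
Working it through for "gggvhchzakxres": intermediate "fffugbgyzjwqdr", final "rfffugbgyzjwqd".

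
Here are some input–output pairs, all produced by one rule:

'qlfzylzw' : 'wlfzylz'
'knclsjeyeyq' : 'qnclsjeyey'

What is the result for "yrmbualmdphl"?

lrmbualmdph

Rule — delete the first character, then move the last character to the front.
"yrmbualmdphl" → "rmbualmdphl" → "lrmbualmdph".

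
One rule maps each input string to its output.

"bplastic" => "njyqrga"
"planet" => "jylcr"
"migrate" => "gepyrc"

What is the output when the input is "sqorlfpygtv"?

Rule — delete the first character, then shift every letter 2 places backward in the alphabet (wrapping around).
For "sqorlfpygtv", step one produces "qorlfpygtv"; step two turns that into "ompjdnwert".

ompjdnwert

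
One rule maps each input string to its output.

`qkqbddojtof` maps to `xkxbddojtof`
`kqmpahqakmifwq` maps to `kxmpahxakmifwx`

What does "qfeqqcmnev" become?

In each case the input is transformed by: replace every "q" with "x".
So "qfeqqcmnev" becomes "xfexxcmnev".

xfexxcmnev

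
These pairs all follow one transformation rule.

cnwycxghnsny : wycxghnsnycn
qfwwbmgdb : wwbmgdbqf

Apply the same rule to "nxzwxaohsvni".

The rule is to move the first 2 characters to the end (rotate left by 2).
Applying that to "nxzwxaohsvni" gives "zwxaohsvninx".

zwxaohsvninx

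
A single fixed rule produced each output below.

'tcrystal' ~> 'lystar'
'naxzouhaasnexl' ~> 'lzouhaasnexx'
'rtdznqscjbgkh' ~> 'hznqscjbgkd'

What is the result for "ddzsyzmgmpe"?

In each case the input is transformed by: delete the first 2 characters, then swap the first and last characters.
Doing the same to "ddzsyzmgmpe": "esyzmgmpz".

esyzmgmpz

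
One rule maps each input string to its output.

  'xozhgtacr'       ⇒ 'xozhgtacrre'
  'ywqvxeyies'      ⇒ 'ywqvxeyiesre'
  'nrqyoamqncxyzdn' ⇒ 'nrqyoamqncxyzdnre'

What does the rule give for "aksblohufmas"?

Each output is the input with this applied: append "re".
On "aksblohufmas" that produces "aksblohufmasre".

aksblohufmasre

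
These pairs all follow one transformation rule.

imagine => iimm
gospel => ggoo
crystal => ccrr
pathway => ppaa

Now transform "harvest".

What's happening: double every character, then keep only the first 4 characters.
For "harvest" the result is "hhaa".

hhaa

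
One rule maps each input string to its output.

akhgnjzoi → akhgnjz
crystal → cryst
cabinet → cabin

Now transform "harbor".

harb

What's happening: delete the last 2 characters.
"harbor" → "harb".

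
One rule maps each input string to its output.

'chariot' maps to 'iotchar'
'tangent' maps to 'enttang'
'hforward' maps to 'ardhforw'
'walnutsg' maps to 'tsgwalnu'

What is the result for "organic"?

The transformation: move the last 3 characters to the front (rotate right by 3).
On "organic" that produces "nicorga".

nicorga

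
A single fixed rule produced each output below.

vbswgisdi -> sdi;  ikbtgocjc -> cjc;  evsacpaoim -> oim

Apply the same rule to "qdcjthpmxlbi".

What's happening: keep only the last 3 characters.
For "qdcjthpmxlbi" the result is "lbi".

lbi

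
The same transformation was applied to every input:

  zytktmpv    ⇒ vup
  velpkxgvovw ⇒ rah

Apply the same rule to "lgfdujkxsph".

hcb

The pattern: shift every letter 4 places backward in the alphabet (wrapping around), then keep only the first 3 characters.
Starting from "lgfdujkxsph": after the first operation, "hcbzqfgtold"; after the second, "hcb".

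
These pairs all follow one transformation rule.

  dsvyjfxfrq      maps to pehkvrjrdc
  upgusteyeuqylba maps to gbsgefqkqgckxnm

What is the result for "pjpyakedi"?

bvbkmwqpu

Rule — shift every letter 12 places forward in the alphabet (wrapping around).
Doing the same to "pjpyakedi": "bvbkmwqpu".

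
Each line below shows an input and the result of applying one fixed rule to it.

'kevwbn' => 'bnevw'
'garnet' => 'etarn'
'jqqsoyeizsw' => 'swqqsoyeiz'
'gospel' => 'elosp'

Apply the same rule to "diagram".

The pattern: delete the first character, then move the last 2 characters to the front (rotate right by 2).
On "diagram": the first step gives "iagram", and the second then gives "amiagr".

amiagr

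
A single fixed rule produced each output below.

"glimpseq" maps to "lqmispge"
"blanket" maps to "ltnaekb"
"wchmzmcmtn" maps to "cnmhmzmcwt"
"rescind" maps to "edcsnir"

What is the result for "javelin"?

anevilj

What's happening: swap the first and last characters, then swap each adjacent pair of characters (1↔2, 3↔4, ...).
"javelin" → "navelij" → "anevilj".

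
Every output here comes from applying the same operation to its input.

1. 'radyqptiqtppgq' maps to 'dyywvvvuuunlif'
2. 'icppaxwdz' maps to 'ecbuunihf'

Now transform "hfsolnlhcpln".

xutssqqqmmkh

In each case the input is transformed by: sort the characters into reverse alphabetical order, then shift every letter 5 places forward in the alphabet (wrapping around).
On "hfsolnlhcpln": the first step gives "sponnlllhhfc", and the second then gives "xutssqqqmmkh".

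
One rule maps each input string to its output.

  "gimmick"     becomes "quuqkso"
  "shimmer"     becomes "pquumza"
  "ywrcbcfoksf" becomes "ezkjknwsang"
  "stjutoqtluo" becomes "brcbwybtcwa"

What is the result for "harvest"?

izdmabp

Rule — shift every letter 8 places forward in the alphabet (wrapping around), then move the first character to the end.
"harvest" → "pizdmab" → "izdmabp".
(Check on "stjutoqtluo": → "abrcbwybtcw" → "brcbwybtcwa" ✓)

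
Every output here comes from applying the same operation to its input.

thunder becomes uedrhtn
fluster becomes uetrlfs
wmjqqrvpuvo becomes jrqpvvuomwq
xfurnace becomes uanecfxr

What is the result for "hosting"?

snigoht

Rule — swap each adjacent pair of characters (1↔2, 3↔4, ...), then move the first 3 characters to the end (rotate left by 3).
Starting from "hosting": after the first operation, "ohtsnig"; after the second, "snigoht".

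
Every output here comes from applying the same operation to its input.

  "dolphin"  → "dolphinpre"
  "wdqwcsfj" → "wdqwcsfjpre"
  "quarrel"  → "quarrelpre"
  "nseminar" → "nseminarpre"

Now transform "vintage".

vintagepre

Looking at the pairs, the operation is to append "pre".
Doing the same to "vintage": "vintagepre".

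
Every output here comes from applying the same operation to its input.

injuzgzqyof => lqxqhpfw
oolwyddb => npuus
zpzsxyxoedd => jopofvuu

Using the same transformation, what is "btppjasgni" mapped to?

garjxez

The transformation: shift every letter 9 places backward in the alphabet (wrapping around), then delete the first 3 characters.
Applying both steps to "btppjasgni": "skggarjxez", then "garjxez".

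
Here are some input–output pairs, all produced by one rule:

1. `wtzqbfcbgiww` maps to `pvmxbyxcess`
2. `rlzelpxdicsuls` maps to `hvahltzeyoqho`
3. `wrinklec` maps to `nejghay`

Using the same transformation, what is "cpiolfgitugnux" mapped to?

lekhbcepqcjqt

What's happening: shift every letter 4 places backward in the alphabet (wrapping around), then delete the first character.
Starting from "cpiolfgitugnux": after the first operation, "ylekhbcepqcjqt"; after the second, "lekhbcepqcjqt".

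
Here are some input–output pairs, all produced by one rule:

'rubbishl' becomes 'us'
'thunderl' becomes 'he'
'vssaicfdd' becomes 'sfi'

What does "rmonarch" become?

In each case the input is transformed by: take characters alternately from the front and the back (1st, last, 2nd, 2nd-last, ...), then keep one character in every 3, starting at position 3 (positions 3rd, 6th, 9th, ...).
For "rmonarch" the result is "mr".

mr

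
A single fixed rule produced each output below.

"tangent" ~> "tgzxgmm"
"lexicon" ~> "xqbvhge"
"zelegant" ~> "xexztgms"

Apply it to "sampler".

The pattern: shift every letter 7 places backward in the alphabet (wrapping around), then move the first character to the end.
Applying both steps to "sampler": "ltfiexk", then "tfiexkl".

tfiexkl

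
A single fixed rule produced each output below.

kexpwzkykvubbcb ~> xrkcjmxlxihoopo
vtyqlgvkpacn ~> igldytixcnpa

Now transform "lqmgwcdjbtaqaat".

ydztjpqwogndnng

Rule — shift every letter 13 places forward in the alphabet (wrapping around) — i.e. ROT13.
On "lqmgwcdjbtaqaat" that produces "ydztjpqwogndnng".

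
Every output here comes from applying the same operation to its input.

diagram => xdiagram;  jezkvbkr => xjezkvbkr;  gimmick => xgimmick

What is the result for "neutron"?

Looking at the pairs, the operation is to prepend "x".
Applying that to "neutron" gives "xneutron".

xneutron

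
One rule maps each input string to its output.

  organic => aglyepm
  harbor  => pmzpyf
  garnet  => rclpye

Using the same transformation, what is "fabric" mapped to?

agpzyd

Looking at the pairs, the operation is to shift every letter 2 places backward in the alphabet (wrapping around), then reverse the string.
On "fabric": the first step gives "dyzpga", and the second then gives "agpzyd".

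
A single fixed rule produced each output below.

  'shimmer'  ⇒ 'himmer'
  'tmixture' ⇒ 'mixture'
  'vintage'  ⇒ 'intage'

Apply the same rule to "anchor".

Looking at the pairs, the operation is to delete the first character.
So "anchor" becomes "nchor".

nchor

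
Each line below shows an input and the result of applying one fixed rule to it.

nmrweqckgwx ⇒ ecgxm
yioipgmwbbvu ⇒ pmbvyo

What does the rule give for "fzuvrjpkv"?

rpvz

Each output is the input with this applied: move the first 3 characters to the end (rotate left by 3), then keep every other character starting from the second (positions 2nd, 4th, 6th, ...).
Working it through for "fzuvrjpkv": intermediate "vrjpkvfzu", final "rpvz".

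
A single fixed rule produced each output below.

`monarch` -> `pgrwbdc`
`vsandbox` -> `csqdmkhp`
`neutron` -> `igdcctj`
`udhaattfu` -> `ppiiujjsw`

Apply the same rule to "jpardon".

The rule is to move the first 3 characters to the end (rotate left by 3), then shift every letter 11 places backward in the alphabet (wrapping around).
On "jpardon" that produces "gsdcyep".

gsdcyep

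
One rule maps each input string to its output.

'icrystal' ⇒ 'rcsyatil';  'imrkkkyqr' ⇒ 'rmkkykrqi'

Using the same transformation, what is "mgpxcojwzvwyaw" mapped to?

pgcxjozwwvaymw

Each output is the input with this applied: move the first character to the end, then swap each adjacent pair of characters (1↔2, 3↔4, ...).
Starting from "mgpxcojwzvwyaw": after the first operation, "gpxcojwzvwyawm"; after the second, "pgcxjozwwvaymw".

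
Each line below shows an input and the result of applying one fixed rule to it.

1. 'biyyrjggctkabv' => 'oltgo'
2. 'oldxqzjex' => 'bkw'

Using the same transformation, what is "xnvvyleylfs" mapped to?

The pattern: shift every letter 13 places forward in the alphabet (wrapping around) — i.e. ROT13, then keep one character in every 3, starting at position 1 (positions 1st, 4th, 7th, ...).
Applying both steps to "xnvvyleylfs": "kaiilyrlysf", then "kirs".

kirs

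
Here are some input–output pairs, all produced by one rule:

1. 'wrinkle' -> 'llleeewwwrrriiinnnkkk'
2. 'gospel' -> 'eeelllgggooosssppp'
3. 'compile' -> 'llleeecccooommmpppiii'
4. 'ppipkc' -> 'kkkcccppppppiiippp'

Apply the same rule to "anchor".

ooorrraaannnccchhh

The pattern: move the last 2 characters to the front (rotate right by 2), then repeat every character 3 times.
Working it through for "anchor": intermediate "oranch", final "ooorrraaannnccchhh".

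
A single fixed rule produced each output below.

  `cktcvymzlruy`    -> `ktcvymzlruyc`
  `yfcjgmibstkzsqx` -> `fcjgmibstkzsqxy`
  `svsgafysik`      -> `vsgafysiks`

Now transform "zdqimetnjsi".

dqimetnjsiz

In each case the input is transformed by: move the first character to the end.
Doing the same to "zdqimetnjsi": "dqimetnjsiz".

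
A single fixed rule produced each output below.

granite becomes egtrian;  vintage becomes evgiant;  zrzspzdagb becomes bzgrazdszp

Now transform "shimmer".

rsehmim

What's happening: reverse the string, then take characters alternately from the front and the back (1st, last, 2nd, 2nd-last, ...).
"shimmer" → "remmihs" → "rsehmim".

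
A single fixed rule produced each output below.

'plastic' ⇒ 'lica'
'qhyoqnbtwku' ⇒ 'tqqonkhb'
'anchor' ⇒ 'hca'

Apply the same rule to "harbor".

In each case the input is transformed by: sort the characters into reverse alphabetical order, then delete the first 3 characters.
So "harbor" becomes "hba".

hba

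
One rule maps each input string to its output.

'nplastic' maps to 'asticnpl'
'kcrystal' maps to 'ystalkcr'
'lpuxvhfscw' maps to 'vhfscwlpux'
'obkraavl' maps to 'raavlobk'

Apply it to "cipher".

Looking at the pairs, the operation is to swap the front and back halves of the string, then move the last character to the front.
"cipher" → "hercip" → "pherci".

pherci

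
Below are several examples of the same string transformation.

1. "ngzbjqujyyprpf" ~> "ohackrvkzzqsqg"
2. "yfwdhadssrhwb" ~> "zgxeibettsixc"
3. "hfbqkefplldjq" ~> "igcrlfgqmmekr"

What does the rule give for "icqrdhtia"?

jdrseiujb

The pattern: shift every letter 1 place forward in the alphabet (wrapping around).
Applying that to "icqrdhtia" gives "jdrseiujb".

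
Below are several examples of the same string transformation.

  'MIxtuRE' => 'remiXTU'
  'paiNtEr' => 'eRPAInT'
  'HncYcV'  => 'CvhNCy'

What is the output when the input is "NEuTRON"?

onneUtr

In each case the input is transformed by: flip the case of every letter, then move the last 2 characters to the front (rotate right by 2).
Applying both steps to "NEuTRON": "neUtron", then "onneUtr".
(Check on "MIxtuRE": → "miXTUre" → "remiXTU" ✓)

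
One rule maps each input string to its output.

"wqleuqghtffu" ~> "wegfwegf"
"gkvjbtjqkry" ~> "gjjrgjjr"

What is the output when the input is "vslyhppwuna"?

vypnvypn

Looking at the pairs, the operation is to keep one character in every 3, starting at position 1 (positions 1st, 4th, 7th, ...), then write the whole string twice.
Working it through for "vslyhppwuna": intermediate "vypn", final "vypnvypn".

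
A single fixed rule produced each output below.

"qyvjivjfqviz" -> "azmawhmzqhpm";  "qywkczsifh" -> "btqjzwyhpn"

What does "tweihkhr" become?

The rule is to shift every letter 9 places backward in the alphabet (wrapping around), then move the first 3 characters to the end (rotate left by 3).
On "tweihkhr" that produces "zybyiknv".
(Check on "qyvjivjfqviz": → "hpmazmawhmzq" → "azmawhmzqhpm" ✓)

zybyiknv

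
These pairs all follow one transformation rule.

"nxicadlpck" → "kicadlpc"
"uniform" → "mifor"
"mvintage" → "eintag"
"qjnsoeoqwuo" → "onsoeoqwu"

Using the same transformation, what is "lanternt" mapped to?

Rule — delete the first 2 characters, then move the last character to the front.
For "lanternt" the result is "tntern".

tntern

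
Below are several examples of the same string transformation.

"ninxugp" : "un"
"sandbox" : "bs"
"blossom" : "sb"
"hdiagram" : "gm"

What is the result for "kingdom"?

dk

In each case the input is transformed by: move the first 2 characters to the end (rotate left by 2), then keep one character in every 3, starting at position 3 (positions 3rd, 6th, 9th, ...).
For "kingdom", step one produces "ngdomki"; step two turns that into "dk".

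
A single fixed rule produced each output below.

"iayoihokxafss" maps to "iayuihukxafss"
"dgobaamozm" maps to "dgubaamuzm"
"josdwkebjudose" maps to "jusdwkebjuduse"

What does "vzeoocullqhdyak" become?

vzeuucullqhdyak

The rule is to replace every "o" with "u".
So "vzeoocullqhdyak" becomes "vzeuucullqhdyak".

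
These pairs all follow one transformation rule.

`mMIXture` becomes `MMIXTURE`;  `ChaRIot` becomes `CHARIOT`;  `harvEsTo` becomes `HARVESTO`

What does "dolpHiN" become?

DOLPHIN

In each case the input is transformed by: convert every letter to uppercase.
Applying that to "dolpHiN" gives "DOLPHIN".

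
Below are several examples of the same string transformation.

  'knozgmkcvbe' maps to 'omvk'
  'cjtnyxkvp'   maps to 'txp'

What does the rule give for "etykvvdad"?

yvd

The pattern: move the first character to the end, then keep one character in every 3, starting at position 2 (positions 2nd, 5th, 8th, ...).
Working it through for "etykvvdad": intermediate "tykvvdade", final "yvd".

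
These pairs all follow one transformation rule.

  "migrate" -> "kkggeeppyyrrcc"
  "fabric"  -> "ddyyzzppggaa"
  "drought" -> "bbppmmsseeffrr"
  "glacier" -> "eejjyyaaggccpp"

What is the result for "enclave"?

The rule is to shift every letter 2 places backward in the alphabet (wrapping around), then double every character.
For "enclave", step one produces "clajytc"; step two turns that into "ccllaajjyyttcc".

ccllaajjyyttcc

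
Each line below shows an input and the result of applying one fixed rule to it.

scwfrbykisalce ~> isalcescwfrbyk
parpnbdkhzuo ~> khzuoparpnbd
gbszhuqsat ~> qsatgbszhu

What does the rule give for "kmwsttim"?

The pattern: move the first character to the end, then swap the front and back halves of the string.
Applying both steps to "kmwsttim": "mwsttimk", then "timkmwst".
(Check on "scwfrbykisalce": → "cwfrbykisalces" → "isalcescwfrbyk" ✓)

timkmwst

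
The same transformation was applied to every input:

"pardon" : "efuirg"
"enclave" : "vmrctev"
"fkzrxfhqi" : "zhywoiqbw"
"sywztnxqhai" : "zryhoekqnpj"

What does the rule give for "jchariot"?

Looking at the pairs, the operation is to shift every letter 9 places backward in the alphabet (wrapping around), then reverse the string.
Working it through for "jchariot": intermediate "atyrizfk", final "kfziryta".

kfziryta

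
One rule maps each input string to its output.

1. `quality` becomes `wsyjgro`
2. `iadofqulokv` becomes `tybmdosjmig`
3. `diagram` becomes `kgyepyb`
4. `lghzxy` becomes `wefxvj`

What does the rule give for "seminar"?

Each output is the input with this applied: swap the first and last characters, then shift every letter 2 places backward in the alphabet (wrapping around).
On "seminar": the first step gives "reminas", and the second then gives "pckglyq".

pckglyq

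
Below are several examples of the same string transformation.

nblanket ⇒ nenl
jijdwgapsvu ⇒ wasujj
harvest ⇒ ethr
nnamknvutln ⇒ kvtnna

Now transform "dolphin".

hndl

The transformation: keep every other character starting from the first (positions 1st, 3rd, 5th, ...), then move the first 2 characters to the end (rotate left by 2).
Applying both steps to "dolphin": "dlhn", then "hndl".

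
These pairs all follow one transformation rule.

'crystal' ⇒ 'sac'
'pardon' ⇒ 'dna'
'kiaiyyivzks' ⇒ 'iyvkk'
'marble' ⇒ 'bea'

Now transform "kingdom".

gok

The pattern: move the first 2 characters to the end (rotate left by 2), then keep every other character starting from the second (positions 2nd, 4th, 6th, ...).
"kingdom" → "ngdomki" → "gok".
(Check on "kiaiyyivzks": → "aiyyivzkski" → "iyvkk" ✓)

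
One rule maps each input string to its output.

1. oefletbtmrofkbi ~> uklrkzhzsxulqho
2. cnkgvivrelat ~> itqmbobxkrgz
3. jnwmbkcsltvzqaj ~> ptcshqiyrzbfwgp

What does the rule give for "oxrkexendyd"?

In each case the input is transformed by: shift every letter 6 places forward in the alphabet (wrapping around).
Doing the same to "oxrkexendyd": "udxqkdktjej".

udxqkdktjej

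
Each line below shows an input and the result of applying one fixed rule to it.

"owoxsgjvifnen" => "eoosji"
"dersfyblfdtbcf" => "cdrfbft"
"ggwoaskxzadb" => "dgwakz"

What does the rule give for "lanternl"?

The rule is to move the last 3 characters to the front (rotate right by 3), then keep every other character starting from the second (positions 2nd, 4th, 6th, ...).
On "lanternl": the first step gives "rnllante", and the second then gives "nlne".

nlne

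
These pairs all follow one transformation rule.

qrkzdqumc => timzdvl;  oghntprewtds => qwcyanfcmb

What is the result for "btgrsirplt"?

The rule is to shift every letter 9 places forward in the alphabet (wrapping around), then delete the first 2 characters.
Applying both steps to "btgrsirplt": "kcpabrayuc", then "pabrayuc".

pabrayuc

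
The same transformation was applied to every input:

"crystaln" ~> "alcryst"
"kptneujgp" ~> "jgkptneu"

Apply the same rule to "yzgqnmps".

mpyzgqn

The transformation: delete the last character, then move the last 2 characters to the front (rotate right by 2).
For "yzgqnmps", step one produces "yzgqnmp"; step two turns that into "mpyzgqn".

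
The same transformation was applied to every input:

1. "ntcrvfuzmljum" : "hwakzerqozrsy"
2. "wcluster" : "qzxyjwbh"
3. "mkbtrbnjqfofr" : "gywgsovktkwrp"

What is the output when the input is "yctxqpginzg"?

Looking at the pairs, the operation is to shift every letter 5 places forward in the alphabet (wrapping around), then move the first 2 characters to the end (rotate left by 2).
For "yctxqpginzg", step one produces "dhycvulnsel"; step two turns that into "ycvulnseldh".

ycvulnseldh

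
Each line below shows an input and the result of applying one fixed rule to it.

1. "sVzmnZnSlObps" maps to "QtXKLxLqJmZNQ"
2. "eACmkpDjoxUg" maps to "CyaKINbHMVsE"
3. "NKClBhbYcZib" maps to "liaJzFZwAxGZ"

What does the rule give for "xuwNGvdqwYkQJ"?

In each case the input is transformed by: flip the case of every letter, then shift every letter 2 places backward in the alphabet (wrapping around).
Applying both steps to "xuwNGvdqwYkQJ": "XUWngVDQWyKqj", then "VSUleTBOUwIoh".
(Check on "sVzmnZnSlObps": → "SvZMNzNsLoBPS" → "QtXKLxLqJmZNQ" ✓)

VSUleTBOUwIoh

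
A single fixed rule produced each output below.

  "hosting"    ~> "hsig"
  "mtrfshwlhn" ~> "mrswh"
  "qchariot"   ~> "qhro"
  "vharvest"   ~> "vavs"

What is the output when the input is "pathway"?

In each case the input is transformed by: keep every other character starting from the first (positions 1st, 3rd, 5th, ...).
Applying that to "pathway" gives "ptwy".

ptwy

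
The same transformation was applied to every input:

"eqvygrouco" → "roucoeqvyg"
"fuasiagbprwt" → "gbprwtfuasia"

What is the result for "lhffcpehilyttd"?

The rule is to swap the front and back halves of the string.
"lhffcpehilyttd" → "hilyttdlhffcpe".

hilyttdlhffcpe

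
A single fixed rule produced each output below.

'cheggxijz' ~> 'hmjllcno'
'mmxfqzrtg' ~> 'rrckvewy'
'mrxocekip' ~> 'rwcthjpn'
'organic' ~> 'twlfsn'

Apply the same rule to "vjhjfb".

aomok

Looking at the pairs, the operation is to shift every letter 5 places forward in the alphabet (wrapping around), then delete the last character.
For "vjhjfb", step one produces "aomokg"; step two turns that into "aomok".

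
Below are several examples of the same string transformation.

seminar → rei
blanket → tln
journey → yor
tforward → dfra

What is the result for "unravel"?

lna

What's happening: move the last 2 characters to the front (rotate right by 2), then keep every other character starting from the second (positions 2nd, 4th, 6th, ...).
Doing the same to "unravel": "lna".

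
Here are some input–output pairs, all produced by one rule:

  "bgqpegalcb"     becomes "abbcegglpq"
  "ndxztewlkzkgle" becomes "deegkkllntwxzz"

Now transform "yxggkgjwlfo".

The transformation: sort the characters into alphabetical order.
Applying that to "yxggkgjwlfo" gives "fgggjklowxy".

fgggjklowxy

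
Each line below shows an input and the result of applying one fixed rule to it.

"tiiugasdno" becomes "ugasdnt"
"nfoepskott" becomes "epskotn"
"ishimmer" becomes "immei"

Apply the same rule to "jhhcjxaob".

In each case the input is transformed by: swap the first and last characters, then delete the first 3 characters.
Starting from "jhhcjxaob": after the first operation, "bhhcjxaoj"; after the second, "cjxaoj".

cjxaoj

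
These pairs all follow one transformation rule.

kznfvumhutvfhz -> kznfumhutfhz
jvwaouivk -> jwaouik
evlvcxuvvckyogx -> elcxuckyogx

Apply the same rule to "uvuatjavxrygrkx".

Looking at the pairs, the operation is to remove every "v".
On "uvuatjavxrygrkx" that produces "uuatjaxrygrkx".

uuatjaxrygrkx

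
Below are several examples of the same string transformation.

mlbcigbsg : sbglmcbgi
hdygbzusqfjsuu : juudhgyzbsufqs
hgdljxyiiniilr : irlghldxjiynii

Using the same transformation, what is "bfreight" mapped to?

What's happening: swap each adjacent pair of characters (1↔2, 3↔4, ...), then move the last 3 characters to the front (rotate right by 3).
For "bfreight", step one produces "fbergith"; step two turns that into "ithfberg".

ithfberg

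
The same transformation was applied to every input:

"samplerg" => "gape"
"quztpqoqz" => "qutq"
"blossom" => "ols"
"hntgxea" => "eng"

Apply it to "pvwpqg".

Each output is the input with this applied: keep every other character starting from the second (positions 2nd, 4th, 6th, ...), then move the last character to the front.
So "pvwpqg" becomes "gvp".

gvp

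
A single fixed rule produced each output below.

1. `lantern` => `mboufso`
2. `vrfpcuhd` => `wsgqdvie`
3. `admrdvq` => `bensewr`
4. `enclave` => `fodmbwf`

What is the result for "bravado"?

csbwbep

Rule — shift every letter 1 place forward in the alphabet (wrapping around).
So "bravado" becomes "csbwbep".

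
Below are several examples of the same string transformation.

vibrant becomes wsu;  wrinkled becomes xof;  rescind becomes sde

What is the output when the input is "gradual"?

hem

The pattern: keep one character in every 3, starting at position 1 (positions 1st, 4th, 7th, ...), then shift every letter 1 place forward in the alphabet (wrapping around).
Applying both steps to "gradual": "gdl", then "hem".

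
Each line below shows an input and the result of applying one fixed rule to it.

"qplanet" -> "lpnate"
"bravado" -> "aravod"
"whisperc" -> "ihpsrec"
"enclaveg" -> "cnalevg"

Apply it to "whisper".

Each output is the input with this applied: delete the first character, then swap each adjacent pair of characters (1↔2, 3↔4, ...).
Starting from "whisper": after the first operation, "hisper"; after the second, "ihpsre".

ihpsre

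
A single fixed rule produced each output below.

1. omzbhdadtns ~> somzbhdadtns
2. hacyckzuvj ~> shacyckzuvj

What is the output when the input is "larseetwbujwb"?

slarseetwbujwb

Each output is the input with this applied: prepend "s".
Applying that to "larseetwbujwb" gives "slarseetwbujwb".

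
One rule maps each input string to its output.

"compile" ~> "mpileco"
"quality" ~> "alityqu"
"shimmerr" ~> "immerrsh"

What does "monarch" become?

narchmo

In each case the input is transformed by: move the first 2 characters to the end (rotate left by 2).
Doing the same to "monarch": "narchmo".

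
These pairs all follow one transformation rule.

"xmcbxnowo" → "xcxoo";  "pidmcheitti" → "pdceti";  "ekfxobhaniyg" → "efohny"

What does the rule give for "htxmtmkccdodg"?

hxtkcog

Each output is the input with this applied: keep every other character starting from the first (positions 1st, 3rd, 5th, ...).
"htxmtmkccdodg" → "hxtkcog".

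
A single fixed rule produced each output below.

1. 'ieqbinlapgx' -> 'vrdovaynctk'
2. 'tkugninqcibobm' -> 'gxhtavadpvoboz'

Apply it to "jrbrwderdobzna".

weoejqreqboman

What's happening: shift every letter 13 places forward in the alphabet (wrapping around) — i.e. ROT13.
On "jrbrwderdobzna" that produces "weoejqreqboman".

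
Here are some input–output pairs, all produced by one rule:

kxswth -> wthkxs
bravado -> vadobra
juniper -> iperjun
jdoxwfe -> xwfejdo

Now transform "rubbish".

What's happening: move the first 3 characters to the end (rotate left by 3).
So "rubbish" becomes "bishrub".

bishrub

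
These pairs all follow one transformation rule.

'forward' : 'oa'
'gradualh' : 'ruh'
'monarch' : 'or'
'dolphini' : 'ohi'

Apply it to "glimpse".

lp

The transformation: keep one character in every 3, starting at position 2 (positions 2nd, 5th, 8th, ...).
"glimpse" → "lp".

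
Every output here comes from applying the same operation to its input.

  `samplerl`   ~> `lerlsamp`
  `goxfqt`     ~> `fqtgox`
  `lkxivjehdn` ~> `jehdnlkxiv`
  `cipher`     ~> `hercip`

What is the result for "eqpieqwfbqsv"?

wfbqsveqpieq

Looking at the pairs, the operation is to swap the front and back halves of the string.
On "eqpieqwfbqsv" that produces "wfbqsveqpieq".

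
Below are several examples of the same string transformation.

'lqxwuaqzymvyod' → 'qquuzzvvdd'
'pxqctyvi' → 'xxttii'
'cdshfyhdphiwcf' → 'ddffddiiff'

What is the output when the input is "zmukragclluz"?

mmrrccuu

Looking at the pairs, the operation is to keep one character in every 3, starting at position 2 (positions 2nd, 5th, 8th, ...), then double every character.
So "zmukragclluz" becomes "mmrrccuu".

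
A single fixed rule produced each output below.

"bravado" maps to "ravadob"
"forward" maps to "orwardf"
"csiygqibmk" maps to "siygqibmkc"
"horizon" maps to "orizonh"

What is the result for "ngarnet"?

garnetn

What's happening: move the first character to the end.
Applying that to "ngarnet" gives "garnetn".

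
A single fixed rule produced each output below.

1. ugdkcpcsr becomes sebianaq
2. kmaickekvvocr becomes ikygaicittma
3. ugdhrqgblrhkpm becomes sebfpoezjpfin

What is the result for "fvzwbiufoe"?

In each case the input is transformed by: delete the last character, then shift every letter 2 places backward in the alphabet (wrapping around).
"fvzwbiufoe" → "fvzwbiufo" → "dtxuzgsdm".
(Check on "ugdhrqgblrhkpm": → "ugdhrqgblrhkp" → "sebfpoezjpfin" ✓)

dtxuzgsdm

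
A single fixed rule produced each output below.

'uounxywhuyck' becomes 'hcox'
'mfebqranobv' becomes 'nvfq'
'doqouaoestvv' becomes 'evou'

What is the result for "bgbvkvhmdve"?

In each case the input is transformed by: keep one character in every 3, starting at position 2 (positions 2nd, 5th, 8th, ...), then move the first 2 characters to the end (rotate left by 2).
On "bgbvkvhmdve" that produces "megk".

megk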